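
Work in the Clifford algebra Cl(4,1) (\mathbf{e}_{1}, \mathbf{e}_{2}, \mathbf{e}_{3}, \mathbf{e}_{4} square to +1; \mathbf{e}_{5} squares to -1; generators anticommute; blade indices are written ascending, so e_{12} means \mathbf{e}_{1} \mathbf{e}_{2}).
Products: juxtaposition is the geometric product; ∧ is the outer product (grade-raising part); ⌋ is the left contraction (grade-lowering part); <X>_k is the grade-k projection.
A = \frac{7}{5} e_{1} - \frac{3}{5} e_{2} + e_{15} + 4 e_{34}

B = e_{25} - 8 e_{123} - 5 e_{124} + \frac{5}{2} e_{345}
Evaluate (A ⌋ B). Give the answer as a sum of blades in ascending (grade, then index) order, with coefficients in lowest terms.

step 1: -\frac{53}{5} e_{5} - \frac{24}{5} e_{13} - 3 e_{14} - \frac{56}{5} e_{23} - 7 e_{24}
Answer: -\frac{53}{5} e_{5} - \frac{24}{5} e_{13} - 3 e_{14} - \frac{56}{5} e_{23} - 7 e_{24}


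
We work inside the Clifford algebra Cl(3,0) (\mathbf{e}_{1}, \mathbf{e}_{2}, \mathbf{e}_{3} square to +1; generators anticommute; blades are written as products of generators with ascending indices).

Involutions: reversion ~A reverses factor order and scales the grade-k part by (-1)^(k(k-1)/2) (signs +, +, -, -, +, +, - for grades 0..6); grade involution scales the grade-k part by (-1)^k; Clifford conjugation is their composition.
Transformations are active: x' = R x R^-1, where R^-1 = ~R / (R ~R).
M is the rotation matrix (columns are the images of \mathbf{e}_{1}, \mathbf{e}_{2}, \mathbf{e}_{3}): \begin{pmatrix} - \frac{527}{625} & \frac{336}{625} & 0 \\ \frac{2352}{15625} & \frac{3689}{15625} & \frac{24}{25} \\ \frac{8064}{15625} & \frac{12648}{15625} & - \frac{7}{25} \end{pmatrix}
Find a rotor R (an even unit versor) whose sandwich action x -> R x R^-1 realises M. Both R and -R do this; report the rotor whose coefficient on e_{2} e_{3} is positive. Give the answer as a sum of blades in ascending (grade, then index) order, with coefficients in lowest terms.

Method: write R = a + b12*e_{1} e_{2} + b13*e_{1} e_{3} + b23*e_{2} e_{3} with a^2 + b12^2 + b13^2 + b23^2 = 1 (so R^-1 = ~R). Expanding the columns R e_j ~R gives tr M = 4a^2 - 1 and, from the antisymmetric part, M21 - M12 = -4a*b12, M13 - M31 = 4a*b13, M32 - M23 = -4a*b23.
Here tr M = -\frac{13861}{15625}, so a^2 = (1 + tr M)/4 = \frac{441}{15625} and a = ±\frac{21}{125}. Taking a = \frac{21}{125}: M21 - M12 = -\frac{6048}{15625}, M13 - M31 = -\frac{8064}{15625}, M32 - M23 = -\frac{2352}{15625}, giving b12 = \frac{72}{125}, b13 = -\frac{96}{125}, b23 = \frac{28}{125}, i.e. R = \frac{21}{125} + \frac{72}{125} e_{1} e_{2} - \frac{96}{125} e_{1} e_{3} + \frac{28}{125} e_{2} e_{3}.
Its e_{2} e_{3} coefficient is already positive.
Answer: \frac{21}{125} + \frac{72}{125} e_{1} e_{2} - \frac{96}{125} e_{1} e_{3} + \frac{28}{125} e_{2} e_{3}. Uniqueness: Spin(3) -> SO(3) maps R and -R to the same rotation of trace -\frac{13861}{15625}; fixing the sign of the e_{2} e_{3} coefficient removes the ambiguity.


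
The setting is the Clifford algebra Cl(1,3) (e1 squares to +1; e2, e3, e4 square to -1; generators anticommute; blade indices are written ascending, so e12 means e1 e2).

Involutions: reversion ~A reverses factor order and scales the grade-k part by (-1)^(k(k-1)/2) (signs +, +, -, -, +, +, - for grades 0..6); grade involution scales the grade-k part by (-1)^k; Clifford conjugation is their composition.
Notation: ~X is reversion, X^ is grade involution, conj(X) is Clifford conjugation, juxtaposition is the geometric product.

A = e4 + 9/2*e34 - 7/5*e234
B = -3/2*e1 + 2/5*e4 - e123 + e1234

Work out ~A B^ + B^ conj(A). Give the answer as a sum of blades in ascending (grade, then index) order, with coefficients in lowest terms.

first term: 2/5 - 7/5*e1 - 9/5*e3 + 9/2*e12 - 1/10*e14 + 14/25*e23 + e123 - 9/2*e124 - 27/4*e134 - 31/10*e1234
second term: -2/5 - 7/5*e1 + 9/5*e3 + 9/2*e12 - 1/10*e14 - 14/25*e23 + e123 + 9/2*e124 - 27/4*e134 - 31/10*e1234
Answer: -14/5*e1 + 9*e12 - 1/5*e14 + 2*e123 - 27/2*e134 - 31/5*e1234


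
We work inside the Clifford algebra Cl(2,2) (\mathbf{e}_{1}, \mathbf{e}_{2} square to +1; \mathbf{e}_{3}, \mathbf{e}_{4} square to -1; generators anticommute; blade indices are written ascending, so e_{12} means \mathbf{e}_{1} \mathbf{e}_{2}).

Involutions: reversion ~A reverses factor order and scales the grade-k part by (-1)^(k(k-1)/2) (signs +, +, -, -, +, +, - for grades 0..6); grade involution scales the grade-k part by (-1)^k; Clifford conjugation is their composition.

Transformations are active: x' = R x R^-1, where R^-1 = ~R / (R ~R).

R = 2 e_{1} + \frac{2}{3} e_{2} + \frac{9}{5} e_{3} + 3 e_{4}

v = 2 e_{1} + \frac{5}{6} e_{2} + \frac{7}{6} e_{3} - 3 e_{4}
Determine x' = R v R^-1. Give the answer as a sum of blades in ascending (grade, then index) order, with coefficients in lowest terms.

~R = 2 e_{1} + \frac{2}{3} e_{2} + \frac{9}{5} e_{3} + 3 e_{4}, and R ~R = -\frac{1754}{225}, so R^-1 = ~R / (-\frac{1754}{225}).
R v = \frac{1031}{90} + \frac{1}{3} e_{12} - \frac{19}{15} e_{13} - 12 e_{14} - \frac{13}{18} e_{23} - \frac{9}{2} e_{24} - \frac{89}{10} e_{34}
Answer: -\frac{6909}{877} e_{1} - \frac{14695}{5262} e_{2} - \frac{16988}{2631} e_{3} - \frac{10203}{1754} e_{4}


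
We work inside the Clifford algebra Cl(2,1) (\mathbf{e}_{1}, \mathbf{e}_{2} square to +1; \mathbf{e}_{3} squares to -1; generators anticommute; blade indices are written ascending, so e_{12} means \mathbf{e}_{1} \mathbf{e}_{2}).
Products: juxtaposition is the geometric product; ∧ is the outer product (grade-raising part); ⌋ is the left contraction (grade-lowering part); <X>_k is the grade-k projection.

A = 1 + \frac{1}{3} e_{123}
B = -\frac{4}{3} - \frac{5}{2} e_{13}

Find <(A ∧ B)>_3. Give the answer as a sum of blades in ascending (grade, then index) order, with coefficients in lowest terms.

step 1: -\frac{4}{3} - \frac{5}{2} e_{13} - \frac{4}{9} e_{123}
step 2: -\frac{4}{9} e_{123}
Answer: -\frac{4}{9} e_{123}


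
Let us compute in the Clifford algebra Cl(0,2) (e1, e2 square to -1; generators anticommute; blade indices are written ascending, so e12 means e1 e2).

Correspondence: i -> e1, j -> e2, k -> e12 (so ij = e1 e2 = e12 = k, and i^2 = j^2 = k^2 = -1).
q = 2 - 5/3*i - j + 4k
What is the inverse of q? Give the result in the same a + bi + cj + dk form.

In blades: q = 2 - 5/3*e1 - e2 + 4*e12.
With qbar = 2 + 5/3*e1 + e2 - 4*e12 (scalar fixed, mapped units negated), q qbar = 214/9 (the sum of squared coefficients), so q^-1 = qbar / (214/9) = 9/107 + 15/214*e1 + 9/214*e2 - 18/107*e12; translating back:
Answer: 9/107 + 15/214*i + 9/214*j - 18/107*k


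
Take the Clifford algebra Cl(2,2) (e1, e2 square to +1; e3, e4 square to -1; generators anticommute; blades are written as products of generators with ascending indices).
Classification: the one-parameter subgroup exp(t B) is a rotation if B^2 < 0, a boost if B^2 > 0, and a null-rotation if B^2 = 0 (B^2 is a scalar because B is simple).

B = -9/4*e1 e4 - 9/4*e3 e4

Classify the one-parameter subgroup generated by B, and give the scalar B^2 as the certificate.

B^2 term by term: the squares give (-9/4)^2*(e1 e4)^2 + (-9/4)^2*(e3 e4)^2 = 81/16*(+1) + 81/16*(-1) = 0 (each basis 2-blade squares to minus the product of its generators' squares); cross terms between blades sharing an index anticommute and cancel. So B^2 = 0.
Answer: null-rotation, certificate B^2 = 0. B^2 = 0 is basis-independent, so its sign is the whole story.


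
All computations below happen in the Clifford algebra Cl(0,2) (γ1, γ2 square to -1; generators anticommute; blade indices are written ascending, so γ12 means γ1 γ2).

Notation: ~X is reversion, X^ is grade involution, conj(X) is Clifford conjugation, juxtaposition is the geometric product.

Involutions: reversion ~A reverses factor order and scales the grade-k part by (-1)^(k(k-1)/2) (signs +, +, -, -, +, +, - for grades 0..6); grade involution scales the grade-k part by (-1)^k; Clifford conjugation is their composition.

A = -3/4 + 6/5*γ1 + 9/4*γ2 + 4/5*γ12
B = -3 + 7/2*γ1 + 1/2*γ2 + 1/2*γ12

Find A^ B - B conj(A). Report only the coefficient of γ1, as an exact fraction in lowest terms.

first term: 287/40 - 11/20*γ1 + 391/40*γ2 + 9/2*γ12
second term: 319/40 + 17/10*γ1 + 343/40*γ2 - 21/4*γ12
Answer: -9/4


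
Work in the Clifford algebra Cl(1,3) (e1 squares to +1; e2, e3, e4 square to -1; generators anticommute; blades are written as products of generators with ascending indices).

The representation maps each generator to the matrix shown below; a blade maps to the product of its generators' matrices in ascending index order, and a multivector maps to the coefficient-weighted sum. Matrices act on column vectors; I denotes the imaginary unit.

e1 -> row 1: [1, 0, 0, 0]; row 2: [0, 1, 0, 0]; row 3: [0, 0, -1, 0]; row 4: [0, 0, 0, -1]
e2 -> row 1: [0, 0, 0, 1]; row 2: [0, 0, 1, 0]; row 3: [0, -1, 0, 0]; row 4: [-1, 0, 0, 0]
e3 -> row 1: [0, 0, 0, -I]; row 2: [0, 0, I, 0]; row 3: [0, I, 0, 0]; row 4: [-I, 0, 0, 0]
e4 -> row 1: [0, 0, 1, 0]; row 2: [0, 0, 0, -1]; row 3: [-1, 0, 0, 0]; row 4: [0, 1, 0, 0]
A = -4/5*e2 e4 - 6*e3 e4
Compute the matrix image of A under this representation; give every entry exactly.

Bivector images (products of the table entries): rho(e2 e4) = rho(e2)rho(e4) = row 1: [0, 1, 0, 0]; row 2: [-1, 0, 0, 0]; row 3: [0, 0, 0, 1]; row 4: [0, 0, -1, 0]; rho(e3 e4) = rho(e3)rho(e4) = row 1: [0, -I, 0, 0]; row 2: [-I, 0, 0, 0]; row 3: [0, 0, 0, -I]; row 4: [0, 0, -I, 0].
M = (-4/5)*rho(e2 e4) + (-6)*rho(e3 e4), summed entrywise:
Answer: row 1: [0, -4/5 + 6*I, 0, 0]; row 2: [4/5 + 6*I, 0, 0, 0]; row 3: [0, 0, 0, -4/5 + 6*I]; row 4: [0, 0, 4/5 + 6*I, 0]


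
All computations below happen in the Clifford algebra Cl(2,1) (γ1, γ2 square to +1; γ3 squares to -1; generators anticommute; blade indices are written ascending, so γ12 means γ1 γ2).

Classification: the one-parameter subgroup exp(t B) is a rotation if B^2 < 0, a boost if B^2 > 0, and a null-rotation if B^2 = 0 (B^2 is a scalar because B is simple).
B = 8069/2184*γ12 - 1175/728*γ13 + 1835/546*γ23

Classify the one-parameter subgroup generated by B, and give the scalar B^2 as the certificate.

B^2 term by term: the squares give (8069/2184)^2*(γ12)^2 + (-1175/728)^2*(γ13)^2 + (1835/546)^2*(γ23)^2 = 65108761/4769856*(-1) + 1380625/529984*(+1) + 3367225/298116*(+1) = 1/4 (each basis 2-blade squares to minus the product of its generators' squares); cross terms between blades sharing an index anticommute and cancel. So B^2 = 1/4.
Answer: boost, certificate B^2 = 1/4. Why this suffices: the scalar 1/4 survives any versor conjugation, so its sign alone determines the class however B is presented.


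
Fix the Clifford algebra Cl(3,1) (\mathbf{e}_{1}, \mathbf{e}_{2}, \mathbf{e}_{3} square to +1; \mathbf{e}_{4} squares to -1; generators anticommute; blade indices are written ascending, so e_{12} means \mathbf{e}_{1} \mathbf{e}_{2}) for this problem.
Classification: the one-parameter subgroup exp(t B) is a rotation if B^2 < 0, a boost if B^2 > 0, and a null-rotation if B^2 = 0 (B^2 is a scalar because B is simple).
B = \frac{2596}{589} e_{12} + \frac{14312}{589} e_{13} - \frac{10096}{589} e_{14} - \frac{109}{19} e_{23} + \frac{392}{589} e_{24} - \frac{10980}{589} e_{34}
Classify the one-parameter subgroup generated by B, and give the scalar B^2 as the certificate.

B^2 term by term: the squares give (\frac{2596}{589})^2*(e_{12})^2 + (\frac{14312}{589})^2*(e_{13})^2 + (-\frac{10096}{589})^2*(e_{14})^2 + (-\frac{109}{19})^2*(e_{23})^2 + (\frac{392}{589})^2*(e_{24})^2 + (-\frac{10980}{589})^2*(e_{34})^2 = \frac{6739216}{346921}*(-1) + \frac{204833344}{346921}*(-1) + \frac{101929216}{346921}*(+1) + \frac{11881}{361}*(-1) + \frac{153664}{346921}*(+1) + \frac{120560400}{346921}*(+1) = -1 (each basis 2-blade squares to minus the product of its generators' squares); cross terms between blades sharing an index anticommute and cancel; the commuting (index-disjoint) pairs give grade-4 terms 2*c*c'*(blade product), which cancel blade by blade — e_{1234}: -\frac{57008160}{346921} - \frac{11220608}{346921} + \frac{2200928}{11191} = 0 — confirming B is simple. So B^2 = -1.
Answer: rotation, certificate B^2 = -1. B^2 = -1 is basis-independent, so its sign is the whole story.


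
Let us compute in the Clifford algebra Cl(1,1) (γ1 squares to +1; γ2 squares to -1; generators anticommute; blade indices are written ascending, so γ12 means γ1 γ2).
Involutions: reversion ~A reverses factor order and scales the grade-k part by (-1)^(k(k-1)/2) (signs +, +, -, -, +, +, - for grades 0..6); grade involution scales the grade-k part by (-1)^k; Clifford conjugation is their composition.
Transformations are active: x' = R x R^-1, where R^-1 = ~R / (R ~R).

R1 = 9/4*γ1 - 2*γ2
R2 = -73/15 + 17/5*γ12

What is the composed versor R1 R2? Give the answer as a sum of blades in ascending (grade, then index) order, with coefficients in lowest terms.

Distribute over the terms of R1 (each basis-blade product reordered to ascending indices, repeated generators contracted through their squares):
(9/4*γ1) R2 = -219/20*γ1 + 153/20*γ2
(-2*γ2) R2 = -34/5*γ1 + 146/15*γ2
Summing the partial products and collecting blades:
Answer: -71/4*γ1 + 1043/60*γ2


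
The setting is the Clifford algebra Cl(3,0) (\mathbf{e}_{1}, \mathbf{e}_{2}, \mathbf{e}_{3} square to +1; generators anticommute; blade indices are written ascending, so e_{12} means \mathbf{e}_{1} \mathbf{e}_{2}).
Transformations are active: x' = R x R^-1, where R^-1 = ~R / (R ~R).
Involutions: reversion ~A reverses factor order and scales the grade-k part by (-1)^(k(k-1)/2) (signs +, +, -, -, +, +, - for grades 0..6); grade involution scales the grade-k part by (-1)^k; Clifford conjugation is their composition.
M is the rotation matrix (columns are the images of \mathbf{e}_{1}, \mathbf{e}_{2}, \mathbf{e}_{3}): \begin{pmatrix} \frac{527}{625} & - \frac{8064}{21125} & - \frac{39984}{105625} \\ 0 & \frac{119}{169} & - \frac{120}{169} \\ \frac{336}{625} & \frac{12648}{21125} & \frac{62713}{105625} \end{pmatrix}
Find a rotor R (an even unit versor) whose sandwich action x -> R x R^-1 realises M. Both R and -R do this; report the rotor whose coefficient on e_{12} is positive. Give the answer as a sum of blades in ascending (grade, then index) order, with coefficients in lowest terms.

Method: write R = a + b12*e_{12} + b13*e_{13} + b23*e_{23} with a^2 + b12^2 + b13^2 + b23^2 = 1 (so R^-1 = ~R). Expanding the columns R e_j ~R gives tr M = 4a^2 - 1 and, from the antisymmetric part, M21 - M12 = -4a*b12, M13 - M31 = 4a*b13, M32 - M23 = -4a*b23.
Here tr M = \frac{226151}{105625}, so a^2 = (1 + tr M)/4 = \frac{82944}{105625} and a = ±\frac{288}{325}. Taking a = \frac{288}{325}: M21 - M12 = \frac{8064}{21125}, M13 - M31 = -\frac{96768}{105625}, M32 - M23 = \frac{27648}{21125}, giving b12 = -\frac{7}{65}, b13 = -\frac{84}{325}, b23 = -\frac{24}{65}, i.e. R = \frac{288}{325} - \frac{7}{65} e_{12} - \frac{84}{325} e_{13} - \frac{24}{65} e_{23}.
Its e_{12} coefficient is negative, so report the other preimage -R.
Answer: -\frac{288}{325} + \frac{7}{65} e_{12} + \frac{84}{325} e_{13} + \frac{24}{65} e_{23}. Why the constraint matters: R and -R act identically through the sandwich — M has trace \frac{226151}{105625} either way — so only the sign condition on e_{12} picks one of the two preimages.


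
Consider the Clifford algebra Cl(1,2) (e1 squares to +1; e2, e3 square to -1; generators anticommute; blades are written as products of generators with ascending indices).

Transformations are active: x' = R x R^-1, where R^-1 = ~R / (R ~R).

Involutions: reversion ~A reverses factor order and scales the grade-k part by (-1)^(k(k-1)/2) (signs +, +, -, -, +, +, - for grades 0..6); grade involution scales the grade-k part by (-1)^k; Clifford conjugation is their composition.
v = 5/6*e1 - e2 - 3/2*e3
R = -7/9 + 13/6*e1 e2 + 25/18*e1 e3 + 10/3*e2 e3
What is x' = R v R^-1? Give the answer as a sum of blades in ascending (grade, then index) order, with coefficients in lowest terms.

~R = -7/9 - 13/6*e1 e2 - 25/18*e1 e3 - 10/3*e2 e3, and R ~R = 275/54, so R^-1 = ~R / (275/54).
R v = 389/108*e1 + 143/36*e2 - 359/108*e3 + 11/12*e1 e2 e3
Answer: -3631/4950*e1 + 43/150*e2 + 859/495*e3


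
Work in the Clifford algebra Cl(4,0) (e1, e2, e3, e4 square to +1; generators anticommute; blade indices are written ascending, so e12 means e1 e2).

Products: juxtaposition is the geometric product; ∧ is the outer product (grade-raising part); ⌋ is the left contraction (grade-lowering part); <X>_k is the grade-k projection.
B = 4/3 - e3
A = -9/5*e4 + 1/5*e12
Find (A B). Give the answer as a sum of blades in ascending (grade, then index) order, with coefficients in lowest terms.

step 1: -12/5*e4 + 4/15*e12 - 9/5*e34 - 1/5*e123
Answer: -12/5*e4 + 4/15*e12 - 9/5*e34 - 1/5*e123


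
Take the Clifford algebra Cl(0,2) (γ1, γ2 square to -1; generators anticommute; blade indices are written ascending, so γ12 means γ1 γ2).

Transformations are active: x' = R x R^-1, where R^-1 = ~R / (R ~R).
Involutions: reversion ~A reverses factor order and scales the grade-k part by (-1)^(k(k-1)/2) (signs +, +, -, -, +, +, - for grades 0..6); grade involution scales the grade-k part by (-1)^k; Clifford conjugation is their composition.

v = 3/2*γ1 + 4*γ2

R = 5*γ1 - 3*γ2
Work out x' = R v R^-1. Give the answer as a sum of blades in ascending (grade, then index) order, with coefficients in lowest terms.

~R = 5*γ1 - 3*γ2, and R ~R = -34, so R^-1 = ~R / (-34).
R v = 9/2 + 49/2*γ12
Answer: -48/17*γ1 - 109/34*γ2


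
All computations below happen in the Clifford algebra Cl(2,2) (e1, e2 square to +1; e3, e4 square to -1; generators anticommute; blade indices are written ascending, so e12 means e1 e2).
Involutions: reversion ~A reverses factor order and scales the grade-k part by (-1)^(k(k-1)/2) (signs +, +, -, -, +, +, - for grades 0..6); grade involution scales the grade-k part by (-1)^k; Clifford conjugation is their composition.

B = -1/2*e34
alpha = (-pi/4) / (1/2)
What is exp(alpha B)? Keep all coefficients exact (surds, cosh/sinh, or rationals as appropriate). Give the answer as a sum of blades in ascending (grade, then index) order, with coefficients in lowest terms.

B^2 = (-1/2)^2*(e34)^2 = 1/4*(-1) = -1/4 (a basis 2-blade squares to minus the product of its generators' squares).
B^2 = -1/4 — since the square is negative, the closed form is circular: l = 1/2, alpha*l = -pi/4, so exp(alpha B) = cos(-pi/4) + (sin(-pi/4)/(1/2))*B = sqrt(2)/2 + (-sqrt(2))*B.
Answer: sqrt(2)/2 + sqrt(2)/2*e34


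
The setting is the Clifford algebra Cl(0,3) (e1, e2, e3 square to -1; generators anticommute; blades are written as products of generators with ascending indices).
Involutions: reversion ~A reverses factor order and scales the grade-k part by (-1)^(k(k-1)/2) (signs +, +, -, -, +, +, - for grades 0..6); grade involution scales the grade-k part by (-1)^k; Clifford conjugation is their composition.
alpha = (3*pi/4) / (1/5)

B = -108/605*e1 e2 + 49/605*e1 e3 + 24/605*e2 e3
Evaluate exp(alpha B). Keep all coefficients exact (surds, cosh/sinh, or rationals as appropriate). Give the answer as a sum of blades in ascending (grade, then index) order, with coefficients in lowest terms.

B^2 term by term: the squares give (-108/605)^2*(e1 e2)^2 + (49/605)^2*(e1 e3)^2 + (24/605)^2*(e2 e3)^2 = 11664/366025*(-1) + 2401/366025*(-1) + 576/366025*(-1) = -1/25 (each basis 2-blade squares to minus the product of its generators' squares); cross terms between blades sharing an index anticommute and cancel. So B^2 = -1/25.
B^2 = -1/25 — circular case — the even/odd split gives cos and sin: l = 1/5, alpha*l = 3*pi/4, so exp(alpha B) = cos(3*pi/4) + (sin(3*pi/4)/(1/5))*B = -sqrt(2)/2 + (5*sqrt(2)/2)*B.
Answer: -sqrt(2)/2 - 54*sqrt(2)/121*e1 e2 + 49*sqrt(2)/242*e1 e3 + 12*sqrt(2)/121*e2 e3


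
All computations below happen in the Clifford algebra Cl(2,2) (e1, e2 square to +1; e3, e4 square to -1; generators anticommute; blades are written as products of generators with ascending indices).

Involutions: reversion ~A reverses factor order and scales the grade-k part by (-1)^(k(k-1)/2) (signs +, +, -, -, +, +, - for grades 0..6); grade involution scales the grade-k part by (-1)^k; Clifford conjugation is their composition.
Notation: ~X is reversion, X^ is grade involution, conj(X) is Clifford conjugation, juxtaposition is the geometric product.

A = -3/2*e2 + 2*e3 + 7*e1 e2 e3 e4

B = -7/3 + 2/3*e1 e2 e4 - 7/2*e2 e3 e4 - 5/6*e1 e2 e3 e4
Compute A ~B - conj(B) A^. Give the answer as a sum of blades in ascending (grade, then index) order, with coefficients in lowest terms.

first term: -35/6 - 49/2*e1 + 7/2*e2 - 28/3*e3 - e1 e4 + 7*e2 e4 - 21/4*e3 e4 + 5/3*e1 e2 e4 - 5/4*e1 e3 e4 - 53/3*e1 e2 e3 e4
second term: -35/6 - 49/2*e1 - 7/2*e2 - e1 e4 + 7*e2 e4 - 21/4*e3 e4 + 5/3*e1 e2 e4 - 5/4*e1 e3 e4 - 15*e1 e2 e3 e4
Answer: 7*e2 - 28/3*e3 - 8/3*e1 e2 e3 e4


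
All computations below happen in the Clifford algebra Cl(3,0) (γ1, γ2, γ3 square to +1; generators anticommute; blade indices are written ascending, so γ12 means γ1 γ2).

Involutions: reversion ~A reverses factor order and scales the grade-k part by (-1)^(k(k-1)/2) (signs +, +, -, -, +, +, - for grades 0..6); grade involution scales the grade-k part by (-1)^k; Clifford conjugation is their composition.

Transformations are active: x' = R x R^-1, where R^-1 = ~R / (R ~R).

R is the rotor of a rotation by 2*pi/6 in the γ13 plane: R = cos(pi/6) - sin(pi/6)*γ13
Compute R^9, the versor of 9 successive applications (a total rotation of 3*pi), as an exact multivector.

Half-angle bookkeeping: 9 applications in γ13 add up to rotor phase 9*pi/6 = 3*pi/2, so R^9 = cos(3*pi/2) - sin(3*pi/2)*γ13.
cos(3*pi/2) = 0 and sin(3*pi/2) = -1, so R^9 = γ13. The net rotation is 1*pi (after discarding 1 full turn, each of which contributes a factor -1 to the rotor); the rotor keeps the half-angle phase exactly.
Answer: γ13


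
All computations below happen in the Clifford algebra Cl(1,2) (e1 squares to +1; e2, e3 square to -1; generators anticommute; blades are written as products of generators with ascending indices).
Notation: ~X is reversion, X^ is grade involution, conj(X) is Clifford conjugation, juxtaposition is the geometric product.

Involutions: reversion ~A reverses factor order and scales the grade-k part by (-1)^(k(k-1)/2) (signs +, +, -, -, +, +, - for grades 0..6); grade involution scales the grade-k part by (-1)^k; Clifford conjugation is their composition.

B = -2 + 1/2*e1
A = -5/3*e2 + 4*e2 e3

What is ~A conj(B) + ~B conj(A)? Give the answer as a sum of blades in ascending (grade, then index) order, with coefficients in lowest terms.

first term: 10/3*e2 - 5/6*e1 e2 + 8*e2 e3 + 2*e1 e2 e3
second term: -10/3*e2 + 5/6*e1 e2 + 8*e2 e3 - 2*e1 e2 e3
Answer: 16*e2 e3


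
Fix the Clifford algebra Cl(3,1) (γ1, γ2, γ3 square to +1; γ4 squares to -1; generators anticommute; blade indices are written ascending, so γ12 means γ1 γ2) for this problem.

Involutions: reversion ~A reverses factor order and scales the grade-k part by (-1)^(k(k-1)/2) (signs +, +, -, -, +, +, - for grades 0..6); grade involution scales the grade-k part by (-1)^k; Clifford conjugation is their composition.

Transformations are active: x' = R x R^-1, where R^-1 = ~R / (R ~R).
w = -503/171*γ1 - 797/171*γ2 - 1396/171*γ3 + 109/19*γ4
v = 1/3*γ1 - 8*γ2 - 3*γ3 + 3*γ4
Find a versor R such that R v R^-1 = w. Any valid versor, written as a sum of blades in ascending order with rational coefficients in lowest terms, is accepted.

Key observation: q(v) = q(w) = 577/9 (sandwiches preserve the norm), so R = v + w = -446/171*γ1 - 2165/171*γ2 - 1909/171*γ3 + 166/19*γ4 works whenever it is invertible — the component of v along it is kept and (v - w)/2 reverses, sending v to w.
Answer: -446/171*γ1 - 2165/171*γ2 - 1909/171*γ3 + 166/19*γ4


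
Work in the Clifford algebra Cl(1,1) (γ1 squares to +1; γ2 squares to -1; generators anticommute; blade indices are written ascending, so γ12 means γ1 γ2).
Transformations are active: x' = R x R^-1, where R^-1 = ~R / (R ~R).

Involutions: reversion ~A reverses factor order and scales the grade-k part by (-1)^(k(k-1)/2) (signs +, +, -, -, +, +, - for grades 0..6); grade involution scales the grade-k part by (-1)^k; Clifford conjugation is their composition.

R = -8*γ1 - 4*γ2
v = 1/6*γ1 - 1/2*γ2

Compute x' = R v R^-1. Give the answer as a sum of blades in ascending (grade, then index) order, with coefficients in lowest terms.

~R = -8*γ1 - 4*γ2, and R ~R = 48, so R^-1 = ~R / (48).
R v = -10/3 + 14/3*γ12
Answer: 17/18*γ1 + 19/18*γ2


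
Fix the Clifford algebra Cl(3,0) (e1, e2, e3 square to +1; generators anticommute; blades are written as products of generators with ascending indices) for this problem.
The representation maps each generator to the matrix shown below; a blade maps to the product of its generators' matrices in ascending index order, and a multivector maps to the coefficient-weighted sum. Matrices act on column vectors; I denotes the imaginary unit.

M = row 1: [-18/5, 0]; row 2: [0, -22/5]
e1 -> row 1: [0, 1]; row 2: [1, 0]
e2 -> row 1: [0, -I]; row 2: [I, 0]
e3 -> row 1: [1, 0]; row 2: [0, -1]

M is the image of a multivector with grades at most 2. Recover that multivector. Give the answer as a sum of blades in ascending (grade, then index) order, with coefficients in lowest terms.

Method: 1, rho(e1), rho(e2), rho(e3) form a trace-orthogonal basis of the 2x2 complex matrices (tr(X Y) = 2 if X = Y, else 0), so M = m0*1 + m1*rho(e1) + m2*rho(e2) + m3*rho(e3) with m0 = tr(M)/2 = -4, m1 = tr(M rho(e1))/2 = 0, m2 = tr(M rho(e2))/2 = 0, m3 = tr(M rho(e3))/2 = 2/5.
Multiplying table entries, the bivector images are rho(e1 e2) = I*rho(e3), rho(e1 e3) = -I*rho(e2), rho(e2 e3) = I*rho(e1); with real blade coefficients the real parts of m0..m3 are the coefficients of 1, e1, e2, e3 and the imaginary parts give the bivectors (e2 e3: Im m1, e1 e3: -Im m2, e1 e2: Im m3).
Answer: -4 + 2/5*e3


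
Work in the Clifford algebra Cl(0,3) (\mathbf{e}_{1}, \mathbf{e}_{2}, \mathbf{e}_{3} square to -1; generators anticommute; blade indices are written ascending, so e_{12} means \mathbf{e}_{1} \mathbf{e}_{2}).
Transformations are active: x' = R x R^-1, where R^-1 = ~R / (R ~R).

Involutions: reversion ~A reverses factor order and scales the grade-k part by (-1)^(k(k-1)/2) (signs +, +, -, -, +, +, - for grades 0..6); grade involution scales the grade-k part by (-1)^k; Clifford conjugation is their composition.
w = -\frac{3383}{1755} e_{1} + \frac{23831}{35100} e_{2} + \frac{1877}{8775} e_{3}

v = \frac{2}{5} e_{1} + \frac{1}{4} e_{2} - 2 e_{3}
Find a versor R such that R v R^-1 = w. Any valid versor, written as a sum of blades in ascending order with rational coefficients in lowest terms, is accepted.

Equal squares first: v^2 = w^2 = -\frac{1689}{400}. Then v + w = -\frac{2681}{1755} e_{1} + \frac{16303}{17550} e_{2} - \frac{15673}{8775} e_{3} is a versor taking v to w, provided it is invertible.
Answer: -\frac{2681}{1755} e_{1} + \frac{16303}{17550} e_{2} - \frac{15673}{8775} e_{3}


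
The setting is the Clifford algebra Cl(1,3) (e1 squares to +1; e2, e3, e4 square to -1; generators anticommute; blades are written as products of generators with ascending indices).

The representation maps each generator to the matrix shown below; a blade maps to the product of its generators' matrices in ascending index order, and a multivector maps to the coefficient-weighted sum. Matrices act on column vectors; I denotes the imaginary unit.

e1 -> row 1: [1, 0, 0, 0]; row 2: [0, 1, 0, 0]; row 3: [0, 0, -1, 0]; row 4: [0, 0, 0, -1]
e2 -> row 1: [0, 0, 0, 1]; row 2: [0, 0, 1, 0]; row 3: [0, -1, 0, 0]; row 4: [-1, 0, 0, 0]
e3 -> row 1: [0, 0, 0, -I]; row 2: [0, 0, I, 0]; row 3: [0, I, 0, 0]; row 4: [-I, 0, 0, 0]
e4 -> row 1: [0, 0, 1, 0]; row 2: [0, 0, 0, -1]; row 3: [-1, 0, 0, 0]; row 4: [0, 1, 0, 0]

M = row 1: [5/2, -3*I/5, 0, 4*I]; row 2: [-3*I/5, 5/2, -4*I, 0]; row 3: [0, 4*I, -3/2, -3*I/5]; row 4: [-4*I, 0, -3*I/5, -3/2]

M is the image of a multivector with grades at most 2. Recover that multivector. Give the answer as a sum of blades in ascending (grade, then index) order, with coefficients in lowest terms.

Method: the blade images are trace-orthogonal — tr(rho(e_A) rho(e_B)^-1) = 4 if A = B and 0 otherwise — and rho(e_A)^-1 = (e_A)^2 * rho(e_A) with (e_A)^2 = +1 or -1, so the coefficient of e_A in the preimage is (e_A)^2 * tr(M rho(e_A))/4.
Nonzero projections over blades of grade <= 2: 1: (1)^2 = +1, tr(M 1) = 2, coefficient 1/2; e1: (e1)^2 = +1, tr(M rho(e1)) = 8, coefficient 2; e1 e3: (e1 e3)^2 = +1, tr(M rho(e1 e3)) = -16, coefficient -4; e3 e4: (e3 e4)^2 = -1, tr(M rho(e3 e4)) = -12/5, coefficient 3/5. Every other blade of grade <= 2 projects to 0.
Answer: 1/2 + 2*e1 - 4*e1 e3 + 3/5*e3 e4


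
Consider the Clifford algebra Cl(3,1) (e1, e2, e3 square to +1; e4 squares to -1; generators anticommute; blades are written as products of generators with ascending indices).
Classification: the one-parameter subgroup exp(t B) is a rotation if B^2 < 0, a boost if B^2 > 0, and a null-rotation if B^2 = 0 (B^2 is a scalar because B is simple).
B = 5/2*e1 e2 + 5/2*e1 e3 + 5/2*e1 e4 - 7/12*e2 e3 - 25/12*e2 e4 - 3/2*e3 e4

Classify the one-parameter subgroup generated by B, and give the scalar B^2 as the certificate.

B^2 term by term: the squares give (5/2)^2*(e1 e2)^2 + (5/2)^2*(e1 e3)^2 + (5/2)^2*(e1 e4)^2 + (-7/12)^2*(e2 e3)^2 + (-25/12)^2*(e2 e4)^2 + (-3/2)^2*(e3 e4)^2 = 25/4*(-1) + 25/4*(-1) + 25/4*(+1) + 49/144*(-1) + 625/144*(+1) + 9/4*(+1) = 0 (each basis 2-blade squares to minus the product of its generators' squares); cross terms between blades sharing an index anticommute and cancel; the commuting (index-disjoint) pairs give grade-4 terms 2*c*c'*(blade product), which cancel blade by blade — e1 e2 e3 e4: -15/2 + 125/12 - 35/12 = 0 — confirming B is simple. So B^2 = 0.
Answer: null-rotation, certificate B^2 = 0. Why this suffices: the scalar 0 survives any versor conjugation, so its sign alone determines the class however B is presented.


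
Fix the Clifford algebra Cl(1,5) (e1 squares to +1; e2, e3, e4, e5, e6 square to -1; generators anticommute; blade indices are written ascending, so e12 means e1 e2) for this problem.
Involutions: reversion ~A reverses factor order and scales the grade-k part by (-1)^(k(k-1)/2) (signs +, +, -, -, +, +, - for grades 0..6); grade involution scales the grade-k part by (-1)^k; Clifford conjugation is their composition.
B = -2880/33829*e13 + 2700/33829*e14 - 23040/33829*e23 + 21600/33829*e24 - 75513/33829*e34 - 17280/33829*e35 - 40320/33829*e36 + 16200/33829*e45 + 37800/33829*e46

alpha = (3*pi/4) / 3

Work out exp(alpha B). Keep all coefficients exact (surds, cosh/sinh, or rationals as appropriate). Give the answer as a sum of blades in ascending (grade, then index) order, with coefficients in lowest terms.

B^2 term by term: the squares give (-2880/33829)^2*(e13)^2 + (2700/33829)^2*(e14)^2 + (-23040/33829)^2*(e23)^2 + (21600/33829)^2*(e24)^2 + (-75513/33829)^2*(e34)^2 + (-17280/33829)^2*(e35)^2 + (-40320/33829)^2*(e36)^2 + (16200/33829)^2*(e45)^2 + (37800/33829)^2*(e46)^2 = 8294400/1144401241*(+1) + 7290000/1144401241*(+1) + 530841600/1144401241*(-1) + 466560000/1144401241*(-1) + 5702213169/1144401241*(-1) + 298598400/1144401241*(-1) + 1625702400/1144401241*(-1) + 262440000/1144401241*(-1) + 1428840000/1144401241*(-1) = -9 (each basis 2-blade squares to minus the product of its generators' squares); cross terms between blades sharing an index anticommute and cancel; the commuting (index-disjoint) pairs give grade-4 terms 2*c*c'*(blade product), which cancel blade by blade — e1234: 124416000/1144401241 - 124416000/1144401241 = 0; e1345: -93312000/1144401241 + 93312000/1144401241 = 0; e1346: -217728000/1144401241 + 217728000/1144401241 = 0; e2345: -746496000/1144401241 + 746496000/1144401241 = 0; e2346: -1741824000/1144401241 + 1741824000/1144401241 = 0; e3456: 1306368000/1144401241 - 1306368000/1144401241 = 0 — confirming B is simple. So B^2 = -9.
B^2 = -9 — since the square is negative, the closed form is circular: l = 3, alpha*l = 3*pi/4, so exp(alpha B) = cos(3*pi/4) + (sin(3*pi/4)/3)*B = -sqrt(2)/2 + (sqrt(2)/6)*B.
Answer: -sqrt(2)/2 - 480*sqrt(2)/33829*e13 + 450*sqrt(2)/33829*e14 - 3840*sqrt(2)/33829*e23 + 3600*sqrt(2)/33829*e24 - 25171*sqrt(2)/67658*e34 - 2880*sqrt(2)/33829*e35 - 6720*sqrt(2)/33829*e36 + 2700*sqrt(2)/33829*e45 + 6300*sqrt(2)/33829*e46


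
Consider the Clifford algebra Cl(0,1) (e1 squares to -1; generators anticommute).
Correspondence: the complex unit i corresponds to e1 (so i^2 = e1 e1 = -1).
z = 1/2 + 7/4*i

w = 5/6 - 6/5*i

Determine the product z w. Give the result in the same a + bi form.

In blades: z = 1/2 + 7/4*e1, w = 5/6 - 6/5*e1.
Distribute z over w term by term (generator squares from the signature, products reordered to ascending indices): (1/2)*w = 5/12 - 3/5*e1; (7/4*e1)*w = 21/10 + 35/24*e1.
Sum: 151/60 + 103/120*e1; translating back through the correspondence:
Answer: 151/60 + 103/120*i


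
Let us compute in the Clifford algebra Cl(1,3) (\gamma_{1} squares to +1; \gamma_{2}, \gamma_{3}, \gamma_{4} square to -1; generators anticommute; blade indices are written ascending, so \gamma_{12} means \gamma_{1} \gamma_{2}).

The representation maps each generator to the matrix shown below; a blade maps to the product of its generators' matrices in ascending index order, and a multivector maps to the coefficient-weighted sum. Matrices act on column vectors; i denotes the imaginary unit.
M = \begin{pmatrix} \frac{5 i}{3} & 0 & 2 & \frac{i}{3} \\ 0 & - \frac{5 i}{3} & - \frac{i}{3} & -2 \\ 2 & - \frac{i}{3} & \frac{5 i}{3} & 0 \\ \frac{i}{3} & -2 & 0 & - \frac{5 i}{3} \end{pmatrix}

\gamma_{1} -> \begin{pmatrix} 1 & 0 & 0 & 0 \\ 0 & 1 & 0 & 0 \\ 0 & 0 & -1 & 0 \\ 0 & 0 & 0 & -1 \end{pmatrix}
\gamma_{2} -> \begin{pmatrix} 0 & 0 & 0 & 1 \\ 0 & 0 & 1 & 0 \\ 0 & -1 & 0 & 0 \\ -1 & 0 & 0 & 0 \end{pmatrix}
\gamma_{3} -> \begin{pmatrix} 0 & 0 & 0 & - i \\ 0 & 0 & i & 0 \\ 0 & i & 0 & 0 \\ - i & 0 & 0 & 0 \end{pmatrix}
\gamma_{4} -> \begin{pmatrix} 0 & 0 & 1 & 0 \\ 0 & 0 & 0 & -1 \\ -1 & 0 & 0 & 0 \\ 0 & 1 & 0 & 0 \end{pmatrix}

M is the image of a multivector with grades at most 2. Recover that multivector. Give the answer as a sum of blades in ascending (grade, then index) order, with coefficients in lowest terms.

Method: the blade images are trace-orthogonal — tr(rho(e_A) rho(e_B)^-1) = 4 if A = B and 0 otherwise — and rho(e_A)^-1 = (e_A)^2 * rho(e_A) with (e_A)^2 = +1 or -1, so the coefficient of e_A in the preimage is (e_A)^2 * tr(M rho(e_A))/4.
Nonzero projections over blades of grade <= 2: \gamma_{3}: (\gamma_{3})^2 = -1, tr(M rho(\gamma_{3})) = \frac{4}{3}, coefficient -\frac{1}{3}; \gamma_{14}: (\gamma_{14})^2 = +1, tr(M rho(\gamma_{14})) = 8, coefficient 2; \gamma_{23}: (\gamma_{23})^2 = -1, tr(M rho(\gamma_{23})) = \frac{20}{3}, coefficient -\frac{5}{3}. Every other blade of grade <= 2 projects to 0.
Answer: -\frac{1}{3} \gamma_{3} + 2 \gamma_{14} - \frac{5}{3} \gamma_{23}


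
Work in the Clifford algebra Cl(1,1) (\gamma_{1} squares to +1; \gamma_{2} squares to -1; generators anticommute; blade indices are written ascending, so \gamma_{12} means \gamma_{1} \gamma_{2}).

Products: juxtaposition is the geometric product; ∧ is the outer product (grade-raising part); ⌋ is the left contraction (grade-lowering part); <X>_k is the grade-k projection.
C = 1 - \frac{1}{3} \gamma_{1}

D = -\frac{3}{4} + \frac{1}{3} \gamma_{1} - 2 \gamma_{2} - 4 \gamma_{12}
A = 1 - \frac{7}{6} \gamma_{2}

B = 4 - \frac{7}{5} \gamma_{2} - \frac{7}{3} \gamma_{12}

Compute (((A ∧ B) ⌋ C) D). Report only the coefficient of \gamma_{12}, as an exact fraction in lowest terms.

step 1: 4 - \frac{91}{15} \gamma_{2} - \frac{7}{3} \gamma_{12}
step 2: 4 - \frac{4}{3} \gamma_{1}
step 3: -\frac{31}{9} + \frac{7}{3} \gamma_{1} - \frac{8}{3} \gamma_{2} - \frac{40}{3} \gamma_{12}
Answer: -\frac{40}{3}


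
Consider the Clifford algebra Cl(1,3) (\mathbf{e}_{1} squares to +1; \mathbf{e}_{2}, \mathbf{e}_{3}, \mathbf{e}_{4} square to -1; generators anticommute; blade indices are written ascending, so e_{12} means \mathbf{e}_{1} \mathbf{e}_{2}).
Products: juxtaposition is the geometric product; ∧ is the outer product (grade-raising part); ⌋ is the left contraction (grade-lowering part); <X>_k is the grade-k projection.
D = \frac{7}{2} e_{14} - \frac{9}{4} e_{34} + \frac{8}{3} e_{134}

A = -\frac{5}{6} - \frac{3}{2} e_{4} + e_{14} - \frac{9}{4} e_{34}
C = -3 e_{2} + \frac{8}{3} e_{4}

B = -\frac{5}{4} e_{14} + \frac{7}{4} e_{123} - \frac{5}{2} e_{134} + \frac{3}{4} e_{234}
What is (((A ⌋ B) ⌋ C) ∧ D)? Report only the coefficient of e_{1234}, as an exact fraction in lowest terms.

step 1: -\frac{5}{4} - \frac{15}{4} e_{1} + \frac{27}{16} e_{2} + \frac{5}{2} e_{3} - \frac{15}{4} e_{13} + \frac{25}{24} e_{14} + \frac{9}{8} e_{23} - \frac{35}{24} e_{123} + \frac{25}{12} e_{134} - \frac{5}{8} e_{234}
step 2: \frac{81}{16} + \frac{15}{4} e_{2} - \frac{10}{3} e_{4}
step 3: \frac{567}{32} e_{14} - \frac{729}{64} e_{34} - \frac{105}{8} e_{124} + \frac{27}{2} e_{134} - \frac{135}{16} e_{234} - 10 e_{1234}
Answer: -10


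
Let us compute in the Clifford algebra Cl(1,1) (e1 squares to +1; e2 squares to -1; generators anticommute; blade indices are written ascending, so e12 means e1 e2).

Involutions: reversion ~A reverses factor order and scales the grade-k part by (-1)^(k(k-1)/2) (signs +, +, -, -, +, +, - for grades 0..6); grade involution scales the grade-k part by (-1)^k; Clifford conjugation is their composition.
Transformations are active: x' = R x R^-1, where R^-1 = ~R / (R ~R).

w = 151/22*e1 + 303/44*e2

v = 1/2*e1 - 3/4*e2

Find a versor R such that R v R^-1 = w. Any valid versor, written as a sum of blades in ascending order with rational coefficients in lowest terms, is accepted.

Since q(v) = q(w) = -5/16, the sum R = v + w = 81/11*e1 + 135/22*e2 does the job whenever invertible.
Answer: 81/11*e1 + 135/22*e2


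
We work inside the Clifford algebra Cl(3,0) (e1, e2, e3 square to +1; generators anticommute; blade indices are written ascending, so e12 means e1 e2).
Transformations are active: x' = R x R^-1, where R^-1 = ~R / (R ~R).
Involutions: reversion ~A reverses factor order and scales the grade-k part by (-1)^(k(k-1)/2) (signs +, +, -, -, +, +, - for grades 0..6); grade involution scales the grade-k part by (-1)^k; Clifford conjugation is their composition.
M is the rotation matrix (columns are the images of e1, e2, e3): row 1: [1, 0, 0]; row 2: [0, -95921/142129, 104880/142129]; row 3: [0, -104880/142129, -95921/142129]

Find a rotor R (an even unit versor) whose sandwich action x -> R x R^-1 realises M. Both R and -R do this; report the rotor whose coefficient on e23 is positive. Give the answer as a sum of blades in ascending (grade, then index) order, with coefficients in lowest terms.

Method: write R = a + b12*e12 + b13*e13 + b23*e23 with a^2 + b12^2 + b13^2 + b23^2 = 1 (so R^-1 = ~R). Expanding the columns R e_j ~R gives tr M = 4a^2 - 1 and, from the antisymmetric part, M21 - M12 = -4a*b12, M13 - M31 = 4a*b13, M32 - M23 = -4a*b23.
Here tr M = -49713/142129, so a^2 = (1 + tr M)/4 = 23104/142129 and a = ±152/377. Taking a = 152/377: M21 - M12 = 0, M13 - M31 = 0, M32 - M23 = -209760/142129, giving b12 = 0, b13 = 0, b23 = 345/377, i.e. R = 152/377 + 345/377*e23.
Its e23 coefficient is already positive.
Answer: 152/377 + 345/377*e23. Sheet selection: the two-to-one cover makes ±R indistinguishable at the matrix level (trace -49713/142129), so uniqueness comes from the required sign on e23.


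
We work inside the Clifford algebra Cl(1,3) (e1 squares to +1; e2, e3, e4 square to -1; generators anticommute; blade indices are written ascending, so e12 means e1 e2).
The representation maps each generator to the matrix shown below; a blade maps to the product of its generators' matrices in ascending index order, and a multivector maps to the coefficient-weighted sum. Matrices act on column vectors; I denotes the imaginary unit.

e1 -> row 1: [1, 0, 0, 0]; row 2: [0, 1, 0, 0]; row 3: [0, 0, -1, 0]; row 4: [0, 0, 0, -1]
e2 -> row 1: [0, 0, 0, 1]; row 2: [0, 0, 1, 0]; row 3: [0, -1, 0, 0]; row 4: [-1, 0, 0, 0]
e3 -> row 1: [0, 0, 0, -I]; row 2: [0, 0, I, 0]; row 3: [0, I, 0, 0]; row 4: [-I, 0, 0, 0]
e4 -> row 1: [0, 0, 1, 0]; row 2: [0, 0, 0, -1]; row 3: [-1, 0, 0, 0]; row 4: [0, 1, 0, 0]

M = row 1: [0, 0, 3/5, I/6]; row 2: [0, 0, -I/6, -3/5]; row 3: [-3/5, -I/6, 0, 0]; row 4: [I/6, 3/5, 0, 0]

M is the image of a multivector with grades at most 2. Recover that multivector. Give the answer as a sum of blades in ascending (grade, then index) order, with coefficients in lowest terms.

Method: the blade images are trace-orthogonal — tr(rho(e_A) rho(e_B)^-1) = 4 if A = B and 0 otherwise — and rho(e_A)^-1 = (e_A)^2 * rho(e_A) with (e_A)^2 = +1 or -1, so the coefficient of e_A in the preimage is (e_A)^2 * tr(M rho(e_A))/4.
Nonzero projections over blades of grade <= 2: e3: (e3)^2 = -1, tr(M rho(e3)) = 2/3, coefficient -1/6; e4: (e4)^2 = -1, tr(M rho(e4)) = -12/5, coefficient 3/5. Every other blade of grade <= 2 projects to 0.
Answer: -1/6*e3 + 3/5*e4
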